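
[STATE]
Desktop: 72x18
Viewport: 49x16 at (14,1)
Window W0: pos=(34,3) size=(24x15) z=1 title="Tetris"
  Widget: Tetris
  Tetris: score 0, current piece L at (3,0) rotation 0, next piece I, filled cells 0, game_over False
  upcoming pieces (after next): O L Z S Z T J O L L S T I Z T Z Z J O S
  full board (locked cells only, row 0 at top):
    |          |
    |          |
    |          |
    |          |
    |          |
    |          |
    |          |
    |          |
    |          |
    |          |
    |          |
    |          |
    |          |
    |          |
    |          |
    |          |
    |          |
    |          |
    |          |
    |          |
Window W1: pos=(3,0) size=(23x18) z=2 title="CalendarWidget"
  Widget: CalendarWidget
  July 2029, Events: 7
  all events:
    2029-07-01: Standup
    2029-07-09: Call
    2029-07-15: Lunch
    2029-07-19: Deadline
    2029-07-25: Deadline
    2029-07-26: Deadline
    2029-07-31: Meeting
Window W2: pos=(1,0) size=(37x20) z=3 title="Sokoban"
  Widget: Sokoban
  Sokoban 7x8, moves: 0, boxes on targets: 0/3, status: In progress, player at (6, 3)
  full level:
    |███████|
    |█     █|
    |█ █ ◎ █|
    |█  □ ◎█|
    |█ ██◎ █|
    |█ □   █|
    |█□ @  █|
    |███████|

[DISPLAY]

                       ┃                         
───────────────────────┨                         
                       ┃━━━━━━━━━━━━━━━━━━━┓     
                       ┃tris               ┃     
                       ┃───────────────────┨     
                       ┃       │Next:      ┃     
                       ┃       │████       ┃     
                       ┃       │           ┃     
                       ┃       │           ┃     
                       ┃       │           ┃     
3                      ┃       │           ┃     
                       ┃       │Score:     ┃     
                       ┃       │0          ┃     
                       ┃       │           ┃     
                       ┃       │           ┃     
                       ┃       │           ┃     


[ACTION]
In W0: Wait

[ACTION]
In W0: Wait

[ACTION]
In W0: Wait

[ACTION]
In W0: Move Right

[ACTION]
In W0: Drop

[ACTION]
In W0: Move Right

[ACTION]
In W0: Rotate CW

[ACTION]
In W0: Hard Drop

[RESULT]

                       ┃                         
───────────────────────┨                         
                       ┃━━━━━━━━━━━━━━━━━━━┓     
                       ┃tris               ┃     
                       ┃───────────────────┨     
                       ┃       │Next:      ┃     
                       ┃       │▓▓         ┃     
                       ┃       │▓▓         ┃     
                       ┃       │           ┃     
                       ┃       │           ┃     
3                      ┃       │           ┃     
                       ┃       │Score:     ┃     
                       ┃       │0          ┃     
                       ┃  ▒    │           ┃     
                       ┃  ▒    │           ┃     
                       ┃  ▒▒   │           ┃     


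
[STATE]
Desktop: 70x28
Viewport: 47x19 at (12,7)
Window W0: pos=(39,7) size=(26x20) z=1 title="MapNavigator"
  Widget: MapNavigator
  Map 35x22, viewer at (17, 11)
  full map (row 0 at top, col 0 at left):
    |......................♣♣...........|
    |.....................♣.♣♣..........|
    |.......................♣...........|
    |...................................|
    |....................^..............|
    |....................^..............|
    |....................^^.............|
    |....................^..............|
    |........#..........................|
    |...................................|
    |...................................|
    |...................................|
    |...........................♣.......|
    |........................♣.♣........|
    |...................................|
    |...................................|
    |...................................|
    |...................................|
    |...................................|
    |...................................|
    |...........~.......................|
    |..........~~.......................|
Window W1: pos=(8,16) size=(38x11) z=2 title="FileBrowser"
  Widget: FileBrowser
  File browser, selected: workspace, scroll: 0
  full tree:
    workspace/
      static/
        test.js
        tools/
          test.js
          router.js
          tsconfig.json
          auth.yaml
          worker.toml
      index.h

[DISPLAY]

                           ┏━━━━━━━━━━━━━━━━━━━
                           ┃ MapNavigator      
                           ┠───────────────────
                           ┃...................
                           ┃...............^...
                           ┃...............^...
                           ┃...............^^..
                           ┃...............^...
                           ┃...#...............
━━━━━━━━━━━━━━━━━━━━━━━━━━━━━━━━━┓.............
leBrowser                        ┃.............
─────────────────────────────────┨......@......
-] workspace/                    ┃.............
 [+] static/                     ┃.............
 index.h                         ┃.............
                                 ┃.............
                                 ┃.............
                                 ┃.............
                                 ┃.............


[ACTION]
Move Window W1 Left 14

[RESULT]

                           ┏━━━━━━━━━━━━━━━━━━━
                           ┃ MapNavigator      
                           ┠───────────────────
                           ┃...................
                           ┃...............^...
                           ┃...............^...
                           ┃...............^^..
                           ┃...............^...
                           ┃...#...............
━━━━━━━━━━━━━━━━━━━━━━━━━┓ ┃...................
r                        ┃ ┃...................
─────────────────────────┨ ┃............@......
pace/                    ┃ ┃...................
tic/                     ┃ ┃...................
                         ┃ ┃...................
                         ┃ ┃...................
                         ┃ ┃...................
                         ┃ ┃...................
                         ┃ ┃...................


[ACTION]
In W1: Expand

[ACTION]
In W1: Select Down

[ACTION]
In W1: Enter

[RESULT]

                           ┏━━━━━━━━━━━━━━━━━━━
                           ┃ MapNavigator      
                           ┠───────────────────
                           ┃...................
                           ┃...............^...
                           ┃...............^...
                           ┃...............^^..
                           ┃...............^...
                           ┃...#...............
━━━━━━━━━━━━━━━━━━━━━━━━━┓ ┃...................
r                        ┃ ┃...................
─────────────────────────┨ ┃............@......
pace/                    ┃ ┃...................
tic/                     ┃ ┃...................
js                       ┃ ┃...................
ools/                    ┃ ┃...................
                         ┃ ┃...................
                         ┃ ┃...................
                         ┃ ┃...................


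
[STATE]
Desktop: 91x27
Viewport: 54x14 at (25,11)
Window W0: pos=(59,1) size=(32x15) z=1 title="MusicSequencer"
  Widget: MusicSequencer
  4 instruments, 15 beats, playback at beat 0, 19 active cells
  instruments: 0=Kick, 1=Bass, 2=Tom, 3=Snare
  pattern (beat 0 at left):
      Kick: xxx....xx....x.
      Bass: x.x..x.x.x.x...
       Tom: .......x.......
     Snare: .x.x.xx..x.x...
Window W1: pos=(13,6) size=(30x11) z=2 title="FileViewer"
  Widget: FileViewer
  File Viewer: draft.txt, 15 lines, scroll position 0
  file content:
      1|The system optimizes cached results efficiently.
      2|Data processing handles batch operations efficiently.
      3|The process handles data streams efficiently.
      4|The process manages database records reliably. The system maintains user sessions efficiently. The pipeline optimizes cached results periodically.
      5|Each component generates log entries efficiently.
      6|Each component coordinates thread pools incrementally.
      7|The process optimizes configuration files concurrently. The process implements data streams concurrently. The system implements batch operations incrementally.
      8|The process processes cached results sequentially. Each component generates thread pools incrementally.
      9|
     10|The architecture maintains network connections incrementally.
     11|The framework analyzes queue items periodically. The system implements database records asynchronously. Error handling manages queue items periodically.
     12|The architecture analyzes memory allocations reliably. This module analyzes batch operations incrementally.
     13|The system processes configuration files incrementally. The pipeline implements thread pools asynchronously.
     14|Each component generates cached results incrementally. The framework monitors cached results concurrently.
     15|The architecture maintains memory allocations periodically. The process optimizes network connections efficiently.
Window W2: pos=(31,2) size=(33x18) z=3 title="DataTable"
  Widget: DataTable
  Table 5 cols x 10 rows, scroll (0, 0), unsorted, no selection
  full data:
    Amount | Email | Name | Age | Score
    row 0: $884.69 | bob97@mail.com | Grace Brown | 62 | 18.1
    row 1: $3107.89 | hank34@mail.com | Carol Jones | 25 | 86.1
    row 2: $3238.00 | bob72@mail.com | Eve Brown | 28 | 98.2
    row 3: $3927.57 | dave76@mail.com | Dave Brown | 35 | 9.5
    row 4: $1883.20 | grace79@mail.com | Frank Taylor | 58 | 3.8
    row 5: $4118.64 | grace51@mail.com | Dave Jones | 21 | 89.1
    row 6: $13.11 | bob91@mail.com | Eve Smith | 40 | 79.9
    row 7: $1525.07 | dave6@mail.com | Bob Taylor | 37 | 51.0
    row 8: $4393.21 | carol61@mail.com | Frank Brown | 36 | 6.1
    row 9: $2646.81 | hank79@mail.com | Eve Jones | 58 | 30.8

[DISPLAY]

 handl┃$1883.20│grace79@mail.com│Frank┃               
 manag┃$4118.64│grace51@mail.com│Dave ┃               
ent ge┃$13.11  │bob91@mail.com  │Eve S┃               
ent co┃$1525.07│dave6@mail.com  │Bob T┃               
 optim┃$4393.21│carol61@mail.com│Frank┃━━━━━━━━━━━━━━━
━━━━━━┃$2646.81│hank79@mail.com │Eve J┃               
      ┃                               ┃               
      ┃                               ┃               
      ┗━━━━━━━━━━━━━━━━━━━━━━━━━━━━━━━┛               
                                                      
                                                      
                                                      
                                                      
                                                      


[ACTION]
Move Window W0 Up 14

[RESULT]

 handl┃$1883.20│grace79@mail.com│Frank┃               
 manag┃$4118.64│grace51@mail.com│Dave ┃               
ent ge┃$13.11  │bob91@mail.com  │Eve S┃               
ent co┃$1525.07│dave6@mail.com  │Bob T┃━━━━━━━━━━━━━━━
 optim┃$4393.21│carol61@mail.com│Frank┃               
━━━━━━┃$2646.81│hank79@mail.com │Eve J┃               
      ┃                               ┃               
      ┃                               ┃               
      ┗━━━━━━━━━━━━━━━━━━━━━━━━━━━━━━━┛               
                                                      
                                                      
                                                      
                                                      
                                                      


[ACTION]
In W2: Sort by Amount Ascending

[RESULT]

 handl┃$2646.81│hank79@mail.com │Eve J┃               
 manag┃$3107.89│hank34@mail.com │Carol┃               
ent ge┃$3238.00│bob72@mail.com  │Eve B┃               
ent co┃$3927.57│dave76@mail.com │Dave ┃━━━━━━━━━━━━━━━
 optim┃$4118.64│grace51@mail.com│Dave ┃               
━━━━━━┃$4393.21│carol61@mail.com│Frank┃               
      ┃                               ┃               
      ┃                               ┃               
      ┗━━━━━━━━━━━━━━━━━━━━━━━━━━━━━━━┛               
                                                      
                                                      
                                                      
                                                      
                                                      


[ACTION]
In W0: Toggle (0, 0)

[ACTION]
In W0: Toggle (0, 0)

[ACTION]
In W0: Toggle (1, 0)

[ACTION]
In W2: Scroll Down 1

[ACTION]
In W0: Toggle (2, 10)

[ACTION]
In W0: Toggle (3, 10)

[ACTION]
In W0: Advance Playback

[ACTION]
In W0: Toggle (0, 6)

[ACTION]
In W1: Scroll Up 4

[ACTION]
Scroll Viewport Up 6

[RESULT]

      ┃Amount ▲│Email           │Name ┃ss··█··█·█·█·█·
━━━━━━┃────────┼────────────────┼─────┃om·······█··█··
      ┃$13.11  │bob91@mail.com  │Eve S┃re·█·█·██··███·
──────┃$884.69 │bob97@mail.com  │Grace┃               
optimi┃$1525.07│dave6@mail.com  │Bob T┃               
sing h┃$1883.20│grace79@mail.com│Frank┃               
 handl┃$2646.81│hank79@mail.com │Eve J┃               
 manag┃$3107.89│hank34@mail.com │Carol┃               
ent ge┃$3238.00│bob72@mail.com  │Eve B┃               
ent co┃$3927.57│dave76@mail.com │Dave ┃━━━━━━━━━━━━━━━
 optim┃$4118.64│grace51@mail.com│Dave ┃               
━━━━━━┃$4393.21│carol61@mail.com│Frank┃               
      ┃                               ┃               
      ┃                               ┃               


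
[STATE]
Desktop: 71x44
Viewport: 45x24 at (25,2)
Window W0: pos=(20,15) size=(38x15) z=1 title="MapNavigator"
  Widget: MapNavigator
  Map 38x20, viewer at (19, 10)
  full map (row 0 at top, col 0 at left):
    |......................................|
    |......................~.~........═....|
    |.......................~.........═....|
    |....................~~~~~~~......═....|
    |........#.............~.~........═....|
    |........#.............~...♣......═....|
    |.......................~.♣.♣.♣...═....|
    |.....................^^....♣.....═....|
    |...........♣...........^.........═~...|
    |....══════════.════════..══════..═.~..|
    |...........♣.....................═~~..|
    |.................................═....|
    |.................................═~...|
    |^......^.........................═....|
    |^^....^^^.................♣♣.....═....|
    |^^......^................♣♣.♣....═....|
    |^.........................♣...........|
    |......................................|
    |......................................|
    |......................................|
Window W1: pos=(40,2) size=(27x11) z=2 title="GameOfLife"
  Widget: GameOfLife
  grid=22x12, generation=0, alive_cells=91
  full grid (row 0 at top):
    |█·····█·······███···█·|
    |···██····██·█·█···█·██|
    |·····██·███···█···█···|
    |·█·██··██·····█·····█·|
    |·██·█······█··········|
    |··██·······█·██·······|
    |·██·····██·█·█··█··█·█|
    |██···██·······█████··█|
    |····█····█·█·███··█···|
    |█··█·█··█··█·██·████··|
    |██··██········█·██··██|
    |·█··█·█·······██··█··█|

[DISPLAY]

               ┏━━━━━━━━━━━━━━━━━━━━━━━━━┓   
               ┃ GameOfLife              ┃   
               ┠─────────────────────────┨   
               ┃Gen: 0                   ┃   
               ┃·█·██··██·····█·····█·   ┃   
               ┃·██·█······█··········   ┃   
               ┃··██·······█·██·······   ┃   
               ┃·██·····██·█·█··█··█·█   ┃   
               ┃██···██·······█████··█   ┃   
               ┃····█····█·█·███··█···   ┃   
               ┗━━━━━━━━━━━━━━━━━━━━━━━━━┛   
                                             
                                             
━━━━━━━━━━━━━━━━━━━━━━━━━━━━━━━━┓            
Navigator                       ┃            
────────────────────────────────┨            
...#.............~...♣......═...┃            
..................~.♣.♣.♣...═...┃            
................^^....♣.....═...┃            
......♣...........^.........═~..┃            
═════════.════════..══════..═.~.┃            
......♣.......@.............═~~.┃            
............................═...┃            
............................═~..┃            


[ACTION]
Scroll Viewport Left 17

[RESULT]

                                ┏━━━━━━━━━━━━
                                ┃ GameOfLife 
                                ┠────────────
                                ┃Gen: 0      
                                ┃·█·██··██···
                                ┃·██·█······█
                                ┃··██·······█
                                ┃·██·····██·█
                                ┃██···██·····
                                ┃····█····█·█
                                ┗━━━━━━━━━━━━
                                             
                                             
            ┏━━━━━━━━━━━━━━━━━━━━━━━━━━━━━━━━
            ┃ MapNavigator                   
            ┠────────────────────────────────
            ┃.......#.............~...♣......
            ┃......................~.♣.♣.♣...
            ┃....................^^....♣.....
            ┃..........♣...........^.........
            ┃...══════════.════════..══════..
            ┃..........♣.......@.............
            ┃................................
            ┃................................


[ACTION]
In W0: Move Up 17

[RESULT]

                                ┏━━━━━━━━━━━━
                                ┃ GameOfLife 
                                ┠────────────
                                ┃Gen: 0      
                                ┃·█·██··██···
                                ┃·██·█······█
                                ┃··██·······█
                                ┃·██·····██·█
                                ┃██···██·····
                                ┃····█····█·█
                                ┗━━━━━━━━━━━━
                                             
                                             
            ┏━━━━━━━━━━━━━━━━━━━━━━━━━━━━━━━━
            ┃ MapNavigator                   
            ┠────────────────────────────────
            ┃                                
            ┃                                
            ┃                                
            ┃                                
            ┃                                
            ┃..................@.............
            ┃.....................~.~........
            ┃......................~.........


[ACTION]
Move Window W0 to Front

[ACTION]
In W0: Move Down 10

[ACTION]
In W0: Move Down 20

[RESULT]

                                ┏━━━━━━━━━━━━
                                ┃ GameOfLife 
                                ┠────────────
                                ┃Gen: 0      
                                ┃·█·██··██···
                                ┃·██·█······█
                                ┃··██·······█
                                ┃·██·····██·█
                                ┃██···██·····
                                ┃····█····█·█
                                ┗━━━━━━━━━━━━
                                             
                                             
            ┏━━━━━━━━━━━━━━━━━━━━━━━━━━━━━━━━
            ┃ MapNavigator                   
            ┠────────────────────────────────
            ┃^....^^^.................♣♣.....
            ┃^......^................♣♣.♣....
            ┃.........................♣......
            ┃................................
            ┃................................
            ┃..................@.............
            ┃                                
            ┃                                


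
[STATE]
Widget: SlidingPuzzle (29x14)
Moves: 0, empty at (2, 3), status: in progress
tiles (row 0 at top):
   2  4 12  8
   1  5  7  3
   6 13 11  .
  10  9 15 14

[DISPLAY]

┌────┬────┬────┬────┐        
│  2 │  4 │ 12 │  8 │        
├────┼────┼────┼────┤        
│  1 │  5 │  7 │  3 │        
├────┼────┼────┼────┤        
│  6 │ 13 │ 11 │    │        
├────┼────┼────┼────┤        
│ 10 │  9 │ 15 │ 14 │        
└────┴────┴────┴────┘        
Moves: 0                     
                             
                             
                             
                             


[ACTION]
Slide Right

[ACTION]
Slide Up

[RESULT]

┌────┬────┬────┬────┐        
│  2 │  4 │ 12 │  8 │        
├────┼────┼────┼────┤        
│  1 │  5 │  7 │  3 │        
├────┼────┼────┼────┤        
│  6 │ 13 │ 15 │ 11 │        
├────┼────┼────┼────┤        
│ 10 │  9 │    │ 14 │        
└────┴────┴────┴────┘        
Moves: 2                     
                             
                             
                             
                             


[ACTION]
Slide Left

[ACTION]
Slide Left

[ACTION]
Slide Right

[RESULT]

┌────┬────┬────┬────┐        
│  2 │  4 │ 12 │  8 │        
├────┼────┼────┼────┤        
│  1 │  5 │  7 │  3 │        
├────┼────┼────┼────┤        
│  6 │ 13 │ 15 │ 11 │        
├────┼────┼────┼────┤        
│ 10 │  9 │    │ 14 │        
└────┴────┴────┴────┘        
Moves: 4                     
                             
                             
                             
                             


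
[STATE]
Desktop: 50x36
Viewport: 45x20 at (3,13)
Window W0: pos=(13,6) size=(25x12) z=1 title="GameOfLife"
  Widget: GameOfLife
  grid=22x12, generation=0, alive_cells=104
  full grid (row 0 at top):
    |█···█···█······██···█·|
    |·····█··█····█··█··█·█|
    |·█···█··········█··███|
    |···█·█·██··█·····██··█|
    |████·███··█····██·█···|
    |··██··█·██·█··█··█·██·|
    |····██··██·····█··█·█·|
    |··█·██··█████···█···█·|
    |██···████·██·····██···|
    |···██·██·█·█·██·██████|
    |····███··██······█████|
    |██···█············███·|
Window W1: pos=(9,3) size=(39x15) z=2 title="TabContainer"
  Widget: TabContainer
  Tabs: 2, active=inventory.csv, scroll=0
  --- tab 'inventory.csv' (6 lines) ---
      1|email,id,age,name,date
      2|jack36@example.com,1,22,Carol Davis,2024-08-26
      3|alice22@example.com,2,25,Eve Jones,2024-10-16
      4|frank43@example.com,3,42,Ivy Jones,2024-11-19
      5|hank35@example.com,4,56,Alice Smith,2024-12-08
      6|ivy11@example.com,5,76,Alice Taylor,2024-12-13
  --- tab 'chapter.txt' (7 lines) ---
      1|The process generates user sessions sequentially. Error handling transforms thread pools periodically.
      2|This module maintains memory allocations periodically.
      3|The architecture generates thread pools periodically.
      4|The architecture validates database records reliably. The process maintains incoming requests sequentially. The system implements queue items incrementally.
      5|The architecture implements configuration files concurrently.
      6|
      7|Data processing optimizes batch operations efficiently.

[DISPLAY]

      ┃ivy11@example.com,5,76,Alice Taylor,2┃
      ┃                                     ┃
      ┃                                     ┃
      ┃                                     ┃
      ┗━━━━━━━━━━━━━━━━━━━━━━━━━━━━━━━━━━━━━┛
                                             
                                             
                                             
                                             
                                             
                                             
                                             
                                             
                                             
                                             
                                             
                                             
                                             
                                             
                                             


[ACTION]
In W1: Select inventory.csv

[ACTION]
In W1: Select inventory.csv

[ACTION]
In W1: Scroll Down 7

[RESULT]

      ┃                                     ┃
      ┃                                     ┃
      ┃                                     ┃
      ┃                                     ┃
      ┗━━━━━━━━━━━━━━━━━━━━━━━━━━━━━━━━━━━━━┛
                                             
                                             
                                             
                                             
                                             
                                             
                                             
                                             
                                             
                                             
                                             
                                             
                                             
                                             
                                             


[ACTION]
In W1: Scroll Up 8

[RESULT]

      ┃ivy11@example.com,5,76,Alice Taylor,2┃
      ┃                                     ┃
      ┃                                     ┃
      ┃                                     ┃
      ┗━━━━━━━━━━━━━━━━━━━━━━━━━━━━━━━━━━━━━┛
                                             
                                             
                                             
                                             
                                             
                                             
                                             
                                             
                                             
                                             
                                             
                                             
                                             
                                             
                                             


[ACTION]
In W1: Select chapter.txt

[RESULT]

      ┃                                     ┃
      ┃Data processing optimizes batch opera┃
      ┃                                     ┃
      ┃                                     ┃
      ┗━━━━━━━━━━━━━━━━━━━━━━━━━━━━━━━━━━━━━┛
                                             
                                             
                                             
                                             
                                             
                                             
                                             
                                             
                                             
                                             
                                             
                                             
                                             
                                             
                                             


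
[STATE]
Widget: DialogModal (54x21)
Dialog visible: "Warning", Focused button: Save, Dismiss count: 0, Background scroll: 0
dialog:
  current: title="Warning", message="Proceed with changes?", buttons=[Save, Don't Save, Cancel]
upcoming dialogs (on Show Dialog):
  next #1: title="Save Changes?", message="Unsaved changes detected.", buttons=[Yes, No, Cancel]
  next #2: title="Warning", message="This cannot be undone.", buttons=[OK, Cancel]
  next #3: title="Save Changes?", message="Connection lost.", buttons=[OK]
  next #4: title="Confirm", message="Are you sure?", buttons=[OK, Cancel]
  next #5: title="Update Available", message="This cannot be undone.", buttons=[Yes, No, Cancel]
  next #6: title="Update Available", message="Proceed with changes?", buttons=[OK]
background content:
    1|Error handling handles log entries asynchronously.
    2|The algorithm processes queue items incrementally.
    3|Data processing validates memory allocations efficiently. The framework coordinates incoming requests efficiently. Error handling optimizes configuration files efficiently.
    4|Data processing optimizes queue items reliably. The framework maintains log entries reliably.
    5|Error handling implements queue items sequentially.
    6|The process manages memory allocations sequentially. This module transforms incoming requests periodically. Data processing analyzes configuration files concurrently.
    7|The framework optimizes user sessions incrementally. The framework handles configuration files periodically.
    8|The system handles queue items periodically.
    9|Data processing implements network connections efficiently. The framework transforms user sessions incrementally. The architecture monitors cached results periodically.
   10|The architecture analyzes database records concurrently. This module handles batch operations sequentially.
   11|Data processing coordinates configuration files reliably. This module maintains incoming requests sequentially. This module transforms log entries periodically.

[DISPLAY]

Error handling handles log entries asynchronously.    
The algorithm processes queue items incrementally.    
Data processing validates memory allocations efficient
Data processing optimizes queue items reliably. The fr
Error handling implements queue items sequentially.   
The process manages memory allocations sequentially. T
The framework optimizes user sessions incrementally. T
The system handles queue items periodically.          
Data proces┌──────────────────────────────┐ons efficie
The archite│           Warning            │concurrentl
Data proces│    Proceed with changes?     │iles reliab
           │ [Save]  Don't Save   Cancel  │           
           └──────────────────────────────┘           
                                                      
                                                      
                                                      
                                                      
                                                      
                                                      
                                                      
                                                      


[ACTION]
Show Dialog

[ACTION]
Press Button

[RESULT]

Error handling handles log entries asynchronously.    
The algorithm processes queue items incrementally.    
Data processing validates memory allocations efficient
Data processing optimizes queue items reliably. The fr
Error handling implements queue items sequentially.   
The process manages memory allocations sequentially. T
The framework optimizes user sessions incrementally. T
The system handles queue items periodically.          
Data processing implements network connections efficie
The architecture analyzes database records concurrentl
Data processing coordinates configuration files reliab
                                                      
                                                      
                                                      
                                                      
                                                      
                                                      
                                                      
                                                      
                                                      
                                                      


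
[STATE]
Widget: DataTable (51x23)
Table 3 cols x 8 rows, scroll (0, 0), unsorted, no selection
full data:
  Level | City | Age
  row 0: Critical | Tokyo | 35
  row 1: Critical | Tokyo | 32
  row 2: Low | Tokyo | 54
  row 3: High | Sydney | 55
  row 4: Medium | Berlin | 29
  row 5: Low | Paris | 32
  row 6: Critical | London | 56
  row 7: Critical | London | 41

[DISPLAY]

Level   │City  │Age                                
────────┼──────┼───                                
Critical│Tokyo │35                                 
Critical│Tokyo │32                                 
Low     │Tokyo │54                                 
High    │Sydney│55                                 
Medium  │Berlin│29                                 
Low     │Paris │32                                 
Critical│London│56                                 
Critical│London│41                                 
                                                   
                                                   
                                                   
                                                   
                                                   
                                                   
                                                   
                                                   
                                                   
                                                   
                                                   
                                                   
                                                   


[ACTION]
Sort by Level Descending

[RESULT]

Level  ▼│City  │Age                                
────────┼──────┼───                                
Medium  │Berlin│29                                 
Low     │Tokyo │54                                 
Low     │Paris │32                                 
High    │Sydney│55                                 
Critical│Tokyo │35                                 
Critical│Tokyo │32                                 
Critical│London│56                                 
Critical│London│41                                 
                                                   
                                                   
                                                   
                                                   
                                                   
                                                   
                                                   
                                                   
                                                   
                                                   
                                                   
                                                   
                                                   


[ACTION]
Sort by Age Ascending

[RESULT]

Level   │City  │Ag▲                                
────────┼──────┼───                                
Medium  │Berlin│29                                 
Low     │Paris │32                                 
Critical│Tokyo │32                                 
Critical│Tokyo │35                                 
Critical│London│41                                 
Low     │Tokyo │54                                 
High    │Sydney│55                                 
Critical│London│56                                 
                                                   
                                                   
                                                   
                                                   
                                                   
                                                   
                                                   
                                                   
                                                   
                                                   
                                                   
                                                   
                                                   


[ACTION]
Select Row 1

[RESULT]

Level   │City  │Ag▲                                
────────┼──────┼───                                
Medium  │Berlin│29                                 
>ow     │Paris │32                                 
Critical│Tokyo │32                                 
Critical│Tokyo │35                                 
Critical│London│41                                 
Low     │Tokyo │54                                 
High    │Sydney│55                                 
Critical│London│56                                 
                                                   
                                                   
                                                   
                                                   
                                                   
                                                   
                                                   
                                                   
                                                   
                                                   
                                                   
                                                   
                                                   
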